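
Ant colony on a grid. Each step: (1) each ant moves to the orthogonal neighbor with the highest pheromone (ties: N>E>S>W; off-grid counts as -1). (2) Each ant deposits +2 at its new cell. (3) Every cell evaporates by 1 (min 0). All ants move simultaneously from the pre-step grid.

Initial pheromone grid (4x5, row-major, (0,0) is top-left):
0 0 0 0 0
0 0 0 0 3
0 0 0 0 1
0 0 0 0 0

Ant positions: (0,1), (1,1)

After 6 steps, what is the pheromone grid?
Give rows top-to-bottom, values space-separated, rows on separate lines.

After step 1: ants at (0,2),(0,1)
  0 1 1 0 0
  0 0 0 0 2
  0 0 0 0 0
  0 0 0 0 0
After step 2: ants at (0,1),(0,2)
  0 2 2 0 0
  0 0 0 0 1
  0 0 0 0 0
  0 0 0 0 0
After step 3: ants at (0,2),(0,1)
  0 3 3 0 0
  0 0 0 0 0
  0 0 0 0 0
  0 0 0 0 0
After step 4: ants at (0,1),(0,2)
  0 4 4 0 0
  0 0 0 0 0
  0 0 0 0 0
  0 0 0 0 0
After step 5: ants at (0,2),(0,1)
  0 5 5 0 0
  0 0 0 0 0
  0 0 0 0 0
  0 0 0 0 0
After step 6: ants at (0,1),(0,2)
  0 6 6 0 0
  0 0 0 0 0
  0 0 0 0 0
  0 0 0 0 0

0 6 6 0 0
0 0 0 0 0
0 0 0 0 0
0 0 0 0 0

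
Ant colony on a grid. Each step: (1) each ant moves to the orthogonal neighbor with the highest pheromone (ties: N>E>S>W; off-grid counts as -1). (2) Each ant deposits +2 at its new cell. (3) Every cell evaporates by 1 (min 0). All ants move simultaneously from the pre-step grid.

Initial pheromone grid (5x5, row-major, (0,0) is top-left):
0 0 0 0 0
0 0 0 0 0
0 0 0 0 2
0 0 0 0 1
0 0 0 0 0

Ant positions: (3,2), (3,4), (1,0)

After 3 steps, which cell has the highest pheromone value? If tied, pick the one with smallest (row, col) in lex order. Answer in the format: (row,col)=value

Answer: (0,2)=3

Derivation:
Step 1: ant0:(3,2)->N->(2,2) | ant1:(3,4)->N->(2,4) | ant2:(1,0)->N->(0,0)
  grid max=3 at (2,4)
Step 2: ant0:(2,2)->N->(1,2) | ant1:(2,4)->N->(1,4) | ant2:(0,0)->E->(0,1)
  grid max=2 at (2,4)
Step 3: ant0:(1,2)->N->(0,2) | ant1:(1,4)->S->(2,4) | ant2:(0,1)->E->(0,2)
  grid max=3 at (0,2)
Final grid:
  0 0 3 0 0
  0 0 0 0 0
  0 0 0 0 3
  0 0 0 0 0
  0 0 0 0 0
Max pheromone 3 at (0,2)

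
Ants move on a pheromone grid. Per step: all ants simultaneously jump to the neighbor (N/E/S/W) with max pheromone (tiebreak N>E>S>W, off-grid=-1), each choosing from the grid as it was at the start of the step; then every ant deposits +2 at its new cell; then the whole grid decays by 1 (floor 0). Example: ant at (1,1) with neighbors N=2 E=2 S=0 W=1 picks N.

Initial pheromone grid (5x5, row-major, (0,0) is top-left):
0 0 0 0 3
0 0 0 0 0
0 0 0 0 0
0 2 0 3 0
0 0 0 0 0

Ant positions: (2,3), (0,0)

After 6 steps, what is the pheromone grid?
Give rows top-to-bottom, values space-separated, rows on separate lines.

After step 1: ants at (3,3),(0,1)
  0 1 0 0 2
  0 0 0 0 0
  0 0 0 0 0
  0 1 0 4 0
  0 0 0 0 0
After step 2: ants at (2,3),(0,2)
  0 0 1 0 1
  0 0 0 0 0
  0 0 0 1 0
  0 0 0 3 0
  0 0 0 0 0
After step 3: ants at (3,3),(0,3)
  0 0 0 1 0
  0 0 0 0 0
  0 0 0 0 0
  0 0 0 4 0
  0 0 0 0 0
After step 4: ants at (2,3),(0,4)
  0 0 0 0 1
  0 0 0 0 0
  0 0 0 1 0
  0 0 0 3 0
  0 0 0 0 0
After step 5: ants at (3,3),(1,4)
  0 0 0 0 0
  0 0 0 0 1
  0 0 0 0 0
  0 0 0 4 0
  0 0 0 0 0
After step 6: ants at (2,3),(0,4)
  0 0 0 0 1
  0 0 0 0 0
  0 0 0 1 0
  0 0 0 3 0
  0 0 0 0 0

0 0 0 0 1
0 0 0 0 0
0 0 0 1 0
0 0 0 3 0
0 0 0 0 0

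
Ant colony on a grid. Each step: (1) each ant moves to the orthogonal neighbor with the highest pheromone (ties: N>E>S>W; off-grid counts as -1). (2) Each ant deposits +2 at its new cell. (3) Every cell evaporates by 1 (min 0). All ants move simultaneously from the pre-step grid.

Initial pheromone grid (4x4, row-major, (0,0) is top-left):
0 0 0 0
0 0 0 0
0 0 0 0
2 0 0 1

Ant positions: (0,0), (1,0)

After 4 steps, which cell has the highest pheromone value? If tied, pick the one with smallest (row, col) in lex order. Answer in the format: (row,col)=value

Answer: (0,0)=4

Derivation:
Step 1: ant0:(0,0)->E->(0,1) | ant1:(1,0)->N->(0,0)
  grid max=1 at (0,0)
Step 2: ant0:(0,1)->W->(0,0) | ant1:(0,0)->E->(0,1)
  grid max=2 at (0,0)
Step 3: ant0:(0,0)->E->(0,1) | ant1:(0,1)->W->(0,0)
  grid max=3 at (0,0)
Step 4: ant0:(0,1)->W->(0,0) | ant1:(0,0)->E->(0,1)
  grid max=4 at (0,0)
Final grid:
  4 4 0 0
  0 0 0 0
  0 0 0 0
  0 0 0 0
Max pheromone 4 at (0,0)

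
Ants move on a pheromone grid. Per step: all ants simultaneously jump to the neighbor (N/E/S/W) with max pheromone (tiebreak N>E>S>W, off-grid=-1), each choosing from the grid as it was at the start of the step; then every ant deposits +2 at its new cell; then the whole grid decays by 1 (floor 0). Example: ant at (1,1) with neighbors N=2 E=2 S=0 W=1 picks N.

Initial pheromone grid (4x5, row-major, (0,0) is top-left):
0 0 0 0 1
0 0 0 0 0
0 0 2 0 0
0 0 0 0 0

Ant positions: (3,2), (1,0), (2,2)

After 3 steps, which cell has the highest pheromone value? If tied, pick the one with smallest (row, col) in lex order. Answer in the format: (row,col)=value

Step 1: ant0:(3,2)->N->(2,2) | ant1:(1,0)->N->(0,0) | ant2:(2,2)->N->(1,2)
  grid max=3 at (2,2)
Step 2: ant0:(2,2)->N->(1,2) | ant1:(0,0)->E->(0,1) | ant2:(1,2)->S->(2,2)
  grid max=4 at (2,2)
Step 3: ant0:(1,2)->S->(2,2) | ant1:(0,1)->E->(0,2) | ant2:(2,2)->N->(1,2)
  grid max=5 at (2,2)
Final grid:
  0 0 1 0 0
  0 0 3 0 0
  0 0 5 0 0
  0 0 0 0 0
Max pheromone 5 at (2,2)

Answer: (2,2)=5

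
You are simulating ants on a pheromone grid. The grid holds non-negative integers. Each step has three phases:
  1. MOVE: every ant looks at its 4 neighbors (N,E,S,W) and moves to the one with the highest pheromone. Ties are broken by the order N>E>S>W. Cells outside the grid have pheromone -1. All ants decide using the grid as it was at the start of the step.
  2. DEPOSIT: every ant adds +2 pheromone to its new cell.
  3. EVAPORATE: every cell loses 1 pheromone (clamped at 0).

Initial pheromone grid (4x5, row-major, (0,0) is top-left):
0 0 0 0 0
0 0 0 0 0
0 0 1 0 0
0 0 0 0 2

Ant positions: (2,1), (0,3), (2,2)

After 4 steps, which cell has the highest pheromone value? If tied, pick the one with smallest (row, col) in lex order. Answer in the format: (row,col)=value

Step 1: ant0:(2,1)->E->(2,2) | ant1:(0,3)->E->(0,4) | ant2:(2,2)->N->(1,2)
  grid max=2 at (2,2)
Step 2: ant0:(2,2)->N->(1,2) | ant1:(0,4)->S->(1,4) | ant2:(1,2)->S->(2,2)
  grid max=3 at (2,2)
Step 3: ant0:(1,2)->S->(2,2) | ant1:(1,4)->N->(0,4) | ant2:(2,2)->N->(1,2)
  grid max=4 at (2,2)
Step 4: ant0:(2,2)->N->(1,2) | ant1:(0,4)->S->(1,4) | ant2:(1,2)->S->(2,2)
  grid max=5 at (2,2)
Final grid:
  0 0 0 0 0
  0 0 4 0 1
  0 0 5 0 0
  0 0 0 0 0
Max pheromone 5 at (2,2)

Answer: (2,2)=5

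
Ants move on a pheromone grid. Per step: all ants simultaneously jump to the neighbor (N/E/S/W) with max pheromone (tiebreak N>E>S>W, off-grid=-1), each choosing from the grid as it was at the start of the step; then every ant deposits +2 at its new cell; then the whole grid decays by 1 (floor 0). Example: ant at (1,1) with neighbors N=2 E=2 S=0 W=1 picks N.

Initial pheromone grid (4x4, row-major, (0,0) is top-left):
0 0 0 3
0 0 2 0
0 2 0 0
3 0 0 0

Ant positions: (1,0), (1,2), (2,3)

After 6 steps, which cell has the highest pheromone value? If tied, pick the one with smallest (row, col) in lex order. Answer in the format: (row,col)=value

Answer: (0,3)=13

Derivation:
Step 1: ant0:(1,0)->N->(0,0) | ant1:(1,2)->N->(0,2) | ant2:(2,3)->N->(1,3)
  grid max=2 at (0,3)
Step 2: ant0:(0,0)->E->(0,1) | ant1:(0,2)->E->(0,3) | ant2:(1,3)->N->(0,3)
  grid max=5 at (0,3)
Step 3: ant0:(0,1)->E->(0,2) | ant1:(0,3)->S->(1,3) | ant2:(0,3)->S->(1,3)
  grid max=4 at (0,3)
Step 4: ant0:(0,2)->E->(0,3) | ant1:(1,3)->N->(0,3) | ant2:(1,3)->N->(0,3)
  grid max=9 at (0,3)
Step 5: ant0:(0,3)->S->(1,3) | ant1:(0,3)->S->(1,3) | ant2:(0,3)->S->(1,3)
  grid max=8 at (0,3)
Step 6: ant0:(1,3)->N->(0,3) | ant1:(1,3)->N->(0,3) | ant2:(1,3)->N->(0,3)
  grid max=13 at (0,3)
Final grid:
  0 0 0 13
  0 0 0 6
  0 0 0 0
  0 0 0 0
Max pheromone 13 at (0,3)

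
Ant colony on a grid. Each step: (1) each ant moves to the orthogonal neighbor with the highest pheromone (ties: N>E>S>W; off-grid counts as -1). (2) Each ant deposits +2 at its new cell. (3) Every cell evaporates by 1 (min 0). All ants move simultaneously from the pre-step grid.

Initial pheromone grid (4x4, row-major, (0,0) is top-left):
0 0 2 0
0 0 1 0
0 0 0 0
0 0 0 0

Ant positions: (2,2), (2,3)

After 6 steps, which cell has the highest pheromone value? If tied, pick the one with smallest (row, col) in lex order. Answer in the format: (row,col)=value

Answer: (1,2)=7

Derivation:
Step 1: ant0:(2,2)->N->(1,2) | ant1:(2,3)->N->(1,3)
  grid max=2 at (1,2)
Step 2: ant0:(1,2)->N->(0,2) | ant1:(1,3)->W->(1,2)
  grid max=3 at (1,2)
Step 3: ant0:(0,2)->S->(1,2) | ant1:(1,2)->N->(0,2)
  grid max=4 at (1,2)
Step 4: ant0:(1,2)->N->(0,2) | ant1:(0,2)->S->(1,2)
  grid max=5 at (1,2)
Step 5: ant0:(0,2)->S->(1,2) | ant1:(1,2)->N->(0,2)
  grid max=6 at (1,2)
Step 6: ant0:(1,2)->N->(0,2) | ant1:(0,2)->S->(1,2)
  grid max=7 at (1,2)
Final grid:
  0 0 6 0
  0 0 7 0
  0 0 0 0
  0 0 0 0
Max pheromone 7 at (1,2)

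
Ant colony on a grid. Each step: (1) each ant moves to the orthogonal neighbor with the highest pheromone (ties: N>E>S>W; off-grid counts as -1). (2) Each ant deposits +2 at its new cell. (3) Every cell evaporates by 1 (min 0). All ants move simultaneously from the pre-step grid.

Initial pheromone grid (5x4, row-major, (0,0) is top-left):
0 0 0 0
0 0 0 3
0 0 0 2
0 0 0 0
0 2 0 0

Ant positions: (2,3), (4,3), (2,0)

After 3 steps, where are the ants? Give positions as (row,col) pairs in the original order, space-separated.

Step 1: ant0:(2,3)->N->(1,3) | ant1:(4,3)->N->(3,3) | ant2:(2,0)->N->(1,0)
  grid max=4 at (1,3)
Step 2: ant0:(1,3)->S->(2,3) | ant1:(3,3)->N->(2,3) | ant2:(1,0)->N->(0,0)
  grid max=4 at (2,3)
Step 3: ant0:(2,3)->N->(1,3) | ant1:(2,3)->N->(1,3) | ant2:(0,0)->E->(0,1)
  grid max=6 at (1,3)

(1,3) (1,3) (0,1)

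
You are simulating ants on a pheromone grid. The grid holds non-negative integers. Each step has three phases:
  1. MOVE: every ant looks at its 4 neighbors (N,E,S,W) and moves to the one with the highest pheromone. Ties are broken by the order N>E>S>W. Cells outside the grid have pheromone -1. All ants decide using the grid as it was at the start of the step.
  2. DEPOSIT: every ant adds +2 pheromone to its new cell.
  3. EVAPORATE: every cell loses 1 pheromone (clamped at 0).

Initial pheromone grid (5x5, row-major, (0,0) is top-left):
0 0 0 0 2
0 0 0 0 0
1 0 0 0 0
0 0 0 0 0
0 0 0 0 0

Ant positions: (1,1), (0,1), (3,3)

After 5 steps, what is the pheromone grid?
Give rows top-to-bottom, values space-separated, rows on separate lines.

After step 1: ants at (0,1),(0,2),(2,3)
  0 1 1 0 1
  0 0 0 0 0
  0 0 0 1 0
  0 0 0 0 0
  0 0 0 0 0
After step 2: ants at (0,2),(0,1),(1,3)
  0 2 2 0 0
  0 0 0 1 0
  0 0 0 0 0
  0 0 0 0 0
  0 0 0 0 0
After step 3: ants at (0,1),(0,2),(0,3)
  0 3 3 1 0
  0 0 0 0 0
  0 0 0 0 0
  0 0 0 0 0
  0 0 0 0 0
After step 4: ants at (0,2),(0,1),(0,2)
  0 4 6 0 0
  0 0 0 0 0
  0 0 0 0 0
  0 0 0 0 0
  0 0 0 0 0
After step 5: ants at (0,1),(0,2),(0,1)
  0 7 7 0 0
  0 0 0 0 0
  0 0 0 0 0
  0 0 0 0 0
  0 0 0 0 0

0 7 7 0 0
0 0 0 0 0
0 0 0 0 0
0 0 0 0 0
0 0 0 0 0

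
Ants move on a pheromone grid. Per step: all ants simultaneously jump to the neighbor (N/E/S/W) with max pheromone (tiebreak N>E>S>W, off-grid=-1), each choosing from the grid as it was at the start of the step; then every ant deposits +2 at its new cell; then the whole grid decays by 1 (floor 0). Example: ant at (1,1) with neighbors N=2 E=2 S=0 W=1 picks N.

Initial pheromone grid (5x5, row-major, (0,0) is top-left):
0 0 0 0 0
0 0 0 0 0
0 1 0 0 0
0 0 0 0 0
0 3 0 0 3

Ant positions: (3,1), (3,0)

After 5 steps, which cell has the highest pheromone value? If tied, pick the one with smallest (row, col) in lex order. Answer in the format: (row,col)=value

Answer: (4,1)=4

Derivation:
Step 1: ant0:(3,1)->S->(4,1) | ant1:(3,0)->N->(2,0)
  grid max=4 at (4,1)
Step 2: ant0:(4,1)->N->(3,1) | ant1:(2,0)->N->(1,0)
  grid max=3 at (4,1)
Step 3: ant0:(3,1)->S->(4,1) | ant1:(1,0)->N->(0,0)
  grid max=4 at (4,1)
Step 4: ant0:(4,1)->N->(3,1) | ant1:(0,0)->E->(0,1)
  grid max=3 at (4,1)
Step 5: ant0:(3,1)->S->(4,1) | ant1:(0,1)->E->(0,2)
  grid max=4 at (4,1)
Final grid:
  0 0 1 0 0
  0 0 0 0 0
  0 0 0 0 0
  0 0 0 0 0
  0 4 0 0 0
Max pheromone 4 at (4,1)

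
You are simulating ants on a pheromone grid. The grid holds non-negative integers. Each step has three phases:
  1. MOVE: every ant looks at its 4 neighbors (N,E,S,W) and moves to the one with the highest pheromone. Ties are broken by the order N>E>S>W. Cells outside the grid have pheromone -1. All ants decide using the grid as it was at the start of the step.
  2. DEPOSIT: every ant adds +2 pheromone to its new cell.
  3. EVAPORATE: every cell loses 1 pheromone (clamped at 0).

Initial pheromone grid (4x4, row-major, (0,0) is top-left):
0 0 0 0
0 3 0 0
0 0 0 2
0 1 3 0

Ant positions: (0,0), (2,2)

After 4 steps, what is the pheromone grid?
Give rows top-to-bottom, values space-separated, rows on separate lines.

After step 1: ants at (0,1),(3,2)
  0 1 0 0
  0 2 0 0
  0 0 0 1
  0 0 4 0
After step 2: ants at (1,1),(2,2)
  0 0 0 0
  0 3 0 0
  0 0 1 0
  0 0 3 0
After step 3: ants at (0,1),(3,2)
  0 1 0 0
  0 2 0 0
  0 0 0 0
  0 0 4 0
After step 4: ants at (1,1),(2,2)
  0 0 0 0
  0 3 0 0
  0 0 1 0
  0 0 3 0

0 0 0 0
0 3 0 0
0 0 1 0
0 0 3 0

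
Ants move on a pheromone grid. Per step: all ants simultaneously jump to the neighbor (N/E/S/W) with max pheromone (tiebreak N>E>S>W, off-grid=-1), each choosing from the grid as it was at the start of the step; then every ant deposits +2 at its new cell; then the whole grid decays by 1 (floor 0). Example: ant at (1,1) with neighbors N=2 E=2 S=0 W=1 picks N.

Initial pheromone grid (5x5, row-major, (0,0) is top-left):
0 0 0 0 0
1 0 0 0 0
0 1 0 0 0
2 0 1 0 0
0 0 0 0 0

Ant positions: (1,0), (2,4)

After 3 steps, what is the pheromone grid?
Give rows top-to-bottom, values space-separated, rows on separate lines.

After step 1: ants at (0,0),(1,4)
  1 0 0 0 0
  0 0 0 0 1
  0 0 0 0 0
  1 0 0 0 0
  0 0 0 0 0
After step 2: ants at (0,1),(0,4)
  0 1 0 0 1
  0 0 0 0 0
  0 0 0 0 0
  0 0 0 0 0
  0 0 0 0 0
After step 3: ants at (0,2),(1,4)
  0 0 1 0 0
  0 0 0 0 1
  0 0 0 0 0
  0 0 0 0 0
  0 0 0 0 0

0 0 1 0 0
0 0 0 0 1
0 0 0 0 0
0 0 0 0 0
0 0 0 0 0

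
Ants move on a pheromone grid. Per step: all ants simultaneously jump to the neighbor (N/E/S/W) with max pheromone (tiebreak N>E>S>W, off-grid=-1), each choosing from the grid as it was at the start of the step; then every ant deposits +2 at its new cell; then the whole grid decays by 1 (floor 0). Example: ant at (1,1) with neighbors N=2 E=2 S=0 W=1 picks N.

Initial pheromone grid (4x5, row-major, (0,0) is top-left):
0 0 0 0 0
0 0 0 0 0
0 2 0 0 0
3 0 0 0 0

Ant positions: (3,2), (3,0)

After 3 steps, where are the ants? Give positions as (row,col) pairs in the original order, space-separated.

Step 1: ant0:(3,2)->N->(2,2) | ant1:(3,0)->N->(2,0)
  grid max=2 at (3,0)
Step 2: ant0:(2,2)->W->(2,1) | ant1:(2,0)->S->(3,0)
  grid max=3 at (3,0)
Step 3: ant0:(2,1)->N->(1,1) | ant1:(3,0)->N->(2,0)
  grid max=2 at (3,0)

(1,1) (2,0)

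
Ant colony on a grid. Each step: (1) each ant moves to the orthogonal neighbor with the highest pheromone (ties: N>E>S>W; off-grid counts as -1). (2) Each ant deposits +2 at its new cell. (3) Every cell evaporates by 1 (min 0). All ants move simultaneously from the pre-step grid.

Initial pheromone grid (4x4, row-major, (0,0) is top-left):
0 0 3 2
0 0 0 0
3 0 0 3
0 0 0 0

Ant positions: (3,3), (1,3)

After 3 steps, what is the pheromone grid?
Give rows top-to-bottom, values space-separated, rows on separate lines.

After step 1: ants at (2,3),(2,3)
  0 0 2 1
  0 0 0 0
  2 0 0 6
  0 0 0 0
After step 2: ants at (1,3),(1,3)
  0 0 1 0
  0 0 0 3
  1 0 0 5
  0 0 0 0
After step 3: ants at (2,3),(2,3)
  0 0 0 0
  0 0 0 2
  0 0 0 8
  0 0 0 0

0 0 0 0
0 0 0 2
0 0 0 8
0 0 0 0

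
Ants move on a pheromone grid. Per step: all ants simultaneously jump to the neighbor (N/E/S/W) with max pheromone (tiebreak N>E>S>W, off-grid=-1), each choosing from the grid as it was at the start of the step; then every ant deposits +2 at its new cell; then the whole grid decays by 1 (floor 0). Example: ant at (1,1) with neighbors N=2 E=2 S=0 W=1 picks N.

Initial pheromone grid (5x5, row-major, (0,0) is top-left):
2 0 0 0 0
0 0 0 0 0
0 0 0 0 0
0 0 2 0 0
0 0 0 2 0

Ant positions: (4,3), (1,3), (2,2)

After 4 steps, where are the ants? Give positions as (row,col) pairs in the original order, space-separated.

Step 1: ant0:(4,3)->N->(3,3) | ant1:(1,3)->N->(0,3) | ant2:(2,2)->S->(3,2)
  grid max=3 at (3,2)
Step 2: ant0:(3,3)->W->(3,2) | ant1:(0,3)->E->(0,4) | ant2:(3,2)->E->(3,3)
  grid max=4 at (3,2)
Step 3: ant0:(3,2)->E->(3,3) | ant1:(0,4)->S->(1,4) | ant2:(3,3)->W->(3,2)
  grid max=5 at (3,2)
Step 4: ant0:(3,3)->W->(3,2) | ant1:(1,4)->N->(0,4) | ant2:(3,2)->E->(3,3)
  grid max=6 at (3,2)

(3,2) (0,4) (3,3)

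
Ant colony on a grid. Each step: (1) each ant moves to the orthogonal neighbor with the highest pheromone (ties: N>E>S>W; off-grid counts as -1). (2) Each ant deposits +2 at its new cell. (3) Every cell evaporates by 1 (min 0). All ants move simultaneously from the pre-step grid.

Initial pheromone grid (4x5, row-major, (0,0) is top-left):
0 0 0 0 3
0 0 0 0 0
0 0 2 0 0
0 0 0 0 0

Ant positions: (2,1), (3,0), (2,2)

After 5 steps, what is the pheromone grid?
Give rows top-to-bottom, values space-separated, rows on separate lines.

After step 1: ants at (2,2),(2,0),(1,2)
  0 0 0 0 2
  0 0 1 0 0
  1 0 3 0 0
  0 0 0 0 0
After step 2: ants at (1,2),(1,0),(2,2)
  0 0 0 0 1
  1 0 2 0 0
  0 0 4 0 0
  0 0 0 0 0
After step 3: ants at (2,2),(0,0),(1,2)
  1 0 0 0 0
  0 0 3 0 0
  0 0 5 0 0
  0 0 0 0 0
After step 4: ants at (1,2),(0,1),(2,2)
  0 1 0 0 0
  0 0 4 0 0
  0 0 6 0 0
  0 0 0 0 0
After step 5: ants at (2,2),(0,2),(1,2)
  0 0 1 0 0
  0 0 5 0 0
  0 0 7 0 0
  0 0 0 0 0

0 0 1 0 0
0 0 5 0 0
0 0 7 0 0
0 0 0 0 0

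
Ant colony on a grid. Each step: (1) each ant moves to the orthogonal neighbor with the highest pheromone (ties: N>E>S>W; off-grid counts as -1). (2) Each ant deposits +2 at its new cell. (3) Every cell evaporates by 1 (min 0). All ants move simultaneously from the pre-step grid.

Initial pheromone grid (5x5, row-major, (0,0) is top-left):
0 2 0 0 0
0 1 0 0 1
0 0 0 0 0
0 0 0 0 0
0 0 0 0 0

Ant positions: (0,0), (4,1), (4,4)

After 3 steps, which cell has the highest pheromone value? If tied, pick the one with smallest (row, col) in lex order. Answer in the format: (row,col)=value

Step 1: ant0:(0,0)->E->(0,1) | ant1:(4,1)->N->(3,1) | ant2:(4,4)->N->(3,4)
  grid max=3 at (0,1)
Step 2: ant0:(0,1)->E->(0,2) | ant1:(3,1)->N->(2,1) | ant2:(3,4)->N->(2,4)
  grid max=2 at (0,1)
Step 3: ant0:(0,2)->W->(0,1) | ant1:(2,1)->N->(1,1) | ant2:(2,4)->N->(1,4)
  grid max=3 at (0,1)
Final grid:
  0 3 0 0 0
  0 1 0 0 1
  0 0 0 0 0
  0 0 0 0 0
  0 0 0 0 0
Max pheromone 3 at (0,1)

Answer: (0,1)=3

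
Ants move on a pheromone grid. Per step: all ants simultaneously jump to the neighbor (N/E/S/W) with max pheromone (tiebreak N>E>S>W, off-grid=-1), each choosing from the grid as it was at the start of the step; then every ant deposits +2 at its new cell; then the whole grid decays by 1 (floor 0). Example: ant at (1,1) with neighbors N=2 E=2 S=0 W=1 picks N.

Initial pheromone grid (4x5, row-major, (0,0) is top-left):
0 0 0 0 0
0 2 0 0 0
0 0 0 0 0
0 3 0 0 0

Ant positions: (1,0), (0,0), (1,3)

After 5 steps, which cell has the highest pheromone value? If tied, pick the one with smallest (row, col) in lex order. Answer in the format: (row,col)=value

Answer: (1,1)=7

Derivation:
Step 1: ant0:(1,0)->E->(1,1) | ant1:(0,0)->E->(0,1) | ant2:(1,3)->N->(0,3)
  grid max=3 at (1,1)
Step 2: ant0:(1,1)->N->(0,1) | ant1:(0,1)->S->(1,1) | ant2:(0,3)->E->(0,4)
  grid max=4 at (1,1)
Step 3: ant0:(0,1)->S->(1,1) | ant1:(1,1)->N->(0,1) | ant2:(0,4)->S->(1,4)
  grid max=5 at (1,1)
Step 4: ant0:(1,1)->N->(0,1) | ant1:(0,1)->S->(1,1) | ant2:(1,4)->N->(0,4)
  grid max=6 at (1,1)
Step 5: ant0:(0,1)->S->(1,1) | ant1:(1,1)->N->(0,1) | ant2:(0,4)->S->(1,4)
  grid max=7 at (1,1)
Final grid:
  0 5 0 0 0
  0 7 0 0 1
  0 0 0 0 0
  0 0 0 0 0
Max pheromone 7 at (1,1)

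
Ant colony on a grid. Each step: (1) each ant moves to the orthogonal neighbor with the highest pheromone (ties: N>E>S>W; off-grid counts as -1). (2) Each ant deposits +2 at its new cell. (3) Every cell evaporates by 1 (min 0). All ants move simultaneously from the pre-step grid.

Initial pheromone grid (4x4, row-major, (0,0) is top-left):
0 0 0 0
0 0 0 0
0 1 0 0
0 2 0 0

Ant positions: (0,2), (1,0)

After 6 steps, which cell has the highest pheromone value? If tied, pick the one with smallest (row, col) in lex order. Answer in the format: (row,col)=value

Step 1: ant0:(0,2)->E->(0,3) | ant1:(1,0)->N->(0,0)
  grid max=1 at (0,0)
Step 2: ant0:(0,3)->S->(1,3) | ant1:(0,0)->E->(0,1)
  grid max=1 at (0,1)
Step 3: ant0:(1,3)->N->(0,3) | ant1:(0,1)->E->(0,2)
  grid max=1 at (0,2)
Step 4: ant0:(0,3)->W->(0,2) | ant1:(0,2)->E->(0,3)
  grid max=2 at (0,2)
Step 5: ant0:(0,2)->E->(0,3) | ant1:(0,3)->W->(0,2)
  grid max=3 at (0,2)
Step 6: ant0:(0,3)->W->(0,2) | ant1:(0,2)->E->(0,3)
  grid max=4 at (0,2)
Final grid:
  0 0 4 4
  0 0 0 0
  0 0 0 0
  0 0 0 0
Max pheromone 4 at (0,2)

Answer: (0,2)=4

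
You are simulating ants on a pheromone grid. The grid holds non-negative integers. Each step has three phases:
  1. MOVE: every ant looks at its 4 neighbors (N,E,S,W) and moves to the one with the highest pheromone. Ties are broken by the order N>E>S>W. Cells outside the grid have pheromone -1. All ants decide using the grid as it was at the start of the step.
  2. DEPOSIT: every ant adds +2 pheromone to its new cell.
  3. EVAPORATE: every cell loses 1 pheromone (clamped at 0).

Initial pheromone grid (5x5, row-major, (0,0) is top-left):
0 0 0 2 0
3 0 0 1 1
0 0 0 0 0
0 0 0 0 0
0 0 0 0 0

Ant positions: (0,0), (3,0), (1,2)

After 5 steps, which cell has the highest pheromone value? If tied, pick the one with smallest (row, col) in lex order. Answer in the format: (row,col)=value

Step 1: ant0:(0,0)->S->(1,0) | ant1:(3,0)->N->(2,0) | ant2:(1,2)->E->(1,3)
  grid max=4 at (1,0)
Step 2: ant0:(1,0)->S->(2,0) | ant1:(2,0)->N->(1,0) | ant2:(1,3)->N->(0,3)
  grid max=5 at (1,0)
Step 3: ant0:(2,0)->N->(1,0) | ant1:(1,0)->S->(2,0) | ant2:(0,3)->S->(1,3)
  grid max=6 at (1,0)
Step 4: ant0:(1,0)->S->(2,0) | ant1:(2,0)->N->(1,0) | ant2:(1,3)->N->(0,3)
  grid max=7 at (1,0)
Step 5: ant0:(2,0)->N->(1,0) | ant1:(1,0)->S->(2,0) | ant2:(0,3)->S->(1,3)
  grid max=8 at (1,0)
Final grid:
  0 0 0 1 0
  8 0 0 2 0
  5 0 0 0 0
  0 0 0 0 0
  0 0 0 0 0
Max pheromone 8 at (1,0)

Answer: (1,0)=8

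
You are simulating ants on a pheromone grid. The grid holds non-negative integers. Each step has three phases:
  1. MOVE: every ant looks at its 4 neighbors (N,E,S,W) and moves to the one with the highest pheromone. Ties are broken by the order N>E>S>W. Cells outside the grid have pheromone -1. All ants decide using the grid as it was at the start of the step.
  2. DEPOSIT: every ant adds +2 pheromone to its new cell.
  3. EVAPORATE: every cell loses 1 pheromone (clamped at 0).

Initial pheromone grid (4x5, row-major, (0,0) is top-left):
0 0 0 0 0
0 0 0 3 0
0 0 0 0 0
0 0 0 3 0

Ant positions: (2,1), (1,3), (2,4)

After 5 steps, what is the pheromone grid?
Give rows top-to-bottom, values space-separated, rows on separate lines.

After step 1: ants at (1,1),(0,3),(1,4)
  0 0 0 1 0
  0 1 0 2 1
  0 0 0 0 0
  0 0 0 2 0
After step 2: ants at (0,1),(1,3),(1,3)
  0 1 0 0 0
  0 0 0 5 0
  0 0 0 0 0
  0 0 0 1 0
After step 3: ants at (0,2),(0,3),(0,3)
  0 0 1 3 0
  0 0 0 4 0
  0 0 0 0 0
  0 0 0 0 0
After step 4: ants at (0,3),(1,3),(1,3)
  0 0 0 4 0
  0 0 0 7 0
  0 0 0 0 0
  0 0 0 0 0
After step 5: ants at (1,3),(0,3),(0,3)
  0 0 0 7 0
  0 0 0 8 0
  0 0 0 0 0
  0 0 0 0 0

0 0 0 7 0
0 0 0 8 0
0 0 0 0 0
0 0 0 0 0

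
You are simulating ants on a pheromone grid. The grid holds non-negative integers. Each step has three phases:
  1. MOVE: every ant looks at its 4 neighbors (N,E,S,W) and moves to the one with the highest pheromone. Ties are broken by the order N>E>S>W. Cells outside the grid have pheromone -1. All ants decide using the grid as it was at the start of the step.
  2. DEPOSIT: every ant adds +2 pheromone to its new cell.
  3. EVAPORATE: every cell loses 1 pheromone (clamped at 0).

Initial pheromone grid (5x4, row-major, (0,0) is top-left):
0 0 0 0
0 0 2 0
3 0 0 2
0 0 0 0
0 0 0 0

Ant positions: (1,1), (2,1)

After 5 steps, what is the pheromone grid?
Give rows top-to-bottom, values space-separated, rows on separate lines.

After step 1: ants at (1,2),(2,0)
  0 0 0 0
  0 0 3 0
  4 0 0 1
  0 0 0 0
  0 0 0 0
After step 2: ants at (0,2),(1,0)
  0 0 1 0
  1 0 2 0
  3 0 0 0
  0 0 0 0
  0 0 0 0
After step 3: ants at (1,2),(2,0)
  0 0 0 0
  0 0 3 0
  4 0 0 0
  0 0 0 0
  0 0 0 0
After step 4: ants at (0,2),(1,0)
  0 0 1 0
  1 0 2 0
  3 0 0 0
  0 0 0 0
  0 0 0 0
After step 5: ants at (1,2),(2,0)
  0 0 0 0
  0 0 3 0
  4 0 0 0
  0 0 0 0
  0 0 0 0

0 0 0 0
0 0 3 0
4 0 0 0
0 0 0 0
0 0 0 0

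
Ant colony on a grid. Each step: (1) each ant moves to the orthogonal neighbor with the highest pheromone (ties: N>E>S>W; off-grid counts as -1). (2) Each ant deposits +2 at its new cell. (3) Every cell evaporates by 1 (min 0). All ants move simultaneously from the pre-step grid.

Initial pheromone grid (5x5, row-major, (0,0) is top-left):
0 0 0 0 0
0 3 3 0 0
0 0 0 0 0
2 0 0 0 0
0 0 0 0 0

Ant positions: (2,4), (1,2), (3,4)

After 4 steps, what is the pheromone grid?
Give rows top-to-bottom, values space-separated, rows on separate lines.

After step 1: ants at (1,4),(1,1),(2,4)
  0 0 0 0 0
  0 4 2 0 1
  0 0 0 0 1
  1 0 0 0 0
  0 0 0 0 0
After step 2: ants at (2,4),(1,2),(1,4)
  0 0 0 0 0
  0 3 3 0 2
  0 0 0 0 2
  0 0 0 0 0
  0 0 0 0 0
After step 3: ants at (1,4),(1,1),(2,4)
  0 0 0 0 0
  0 4 2 0 3
  0 0 0 0 3
  0 0 0 0 0
  0 0 0 0 0
After step 4: ants at (2,4),(1,2),(1,4)
  0 0 0 0 0
  0 3 3 0 4
  0 0 0 0 4
  0 0 0 0 0
  0 0 0 0 0

0 0 0 0 0
0 3 3 0 4
0 0 0 0 4
0 0 0 0 0
0 0 0 0 0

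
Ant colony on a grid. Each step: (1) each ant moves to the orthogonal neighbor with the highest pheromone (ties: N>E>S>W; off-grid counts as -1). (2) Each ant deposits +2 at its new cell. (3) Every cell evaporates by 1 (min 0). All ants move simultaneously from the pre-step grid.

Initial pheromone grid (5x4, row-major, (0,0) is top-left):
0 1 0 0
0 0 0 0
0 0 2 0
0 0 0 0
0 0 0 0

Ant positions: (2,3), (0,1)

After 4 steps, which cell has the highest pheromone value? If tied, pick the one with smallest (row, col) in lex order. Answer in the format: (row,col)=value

Step 1: ant0:(2,3)->W->(2,2) | ant1:(0,1)->E->(0,2)
  grid max=3 at (2,2)
Step 2: ant0:(2,2)->N->(1,2) | ant1:(0,2)->E->(0,3)
  grid max=2 at (2,2)
Step 3: ant0:(1,2)->S->(2,2) | ant1:(0,3)->S->(1,3)
  grid max=3 at (2,2)
Step 4: ant0:(2,2)->N->(1,2) | ant1:(1,3)->N->(0,3)
  grid max=2 at (2,2)
Final grid:
  0 0 0 1
  0 0 1 0
  0 0 2 0
  0 0 0 0
  0 0 0 0
Max pheromone 2 at (2,2)

Answer: (2,2)=2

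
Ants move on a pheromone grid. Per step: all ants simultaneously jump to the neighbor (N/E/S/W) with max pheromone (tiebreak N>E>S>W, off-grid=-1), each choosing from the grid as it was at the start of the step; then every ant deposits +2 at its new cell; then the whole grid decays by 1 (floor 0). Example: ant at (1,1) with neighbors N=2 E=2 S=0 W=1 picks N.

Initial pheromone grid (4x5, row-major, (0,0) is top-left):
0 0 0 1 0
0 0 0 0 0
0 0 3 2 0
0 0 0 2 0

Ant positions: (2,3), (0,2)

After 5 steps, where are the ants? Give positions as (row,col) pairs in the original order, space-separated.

Step 1: ant0:(2,3)->W->(2,2) | ant1:(0,2)->E->(0,3)
  grid max=4 at (2,2)
Step 2: ant0:(2,2)->E->(2,3) | ant1:(0,3)->E->(0,4)
  grid max=3 at (2,2)
Step 3: ant0:(2,3)->W->(2,2) | ant1:(0,4)->W->(0,3)
  grid max=4 at (2,2)
Step 4: ant0:(2,2)->E->(2,3) | ant1:(0,3)->E->(0,4)
  grid max=3 at (2,2)
Step 5: ant0:(2,3)->W->(2,2) | ant1:(0,4)->W->(0,3)
  grid max=4 at (2,2)

(2,2) (0,3)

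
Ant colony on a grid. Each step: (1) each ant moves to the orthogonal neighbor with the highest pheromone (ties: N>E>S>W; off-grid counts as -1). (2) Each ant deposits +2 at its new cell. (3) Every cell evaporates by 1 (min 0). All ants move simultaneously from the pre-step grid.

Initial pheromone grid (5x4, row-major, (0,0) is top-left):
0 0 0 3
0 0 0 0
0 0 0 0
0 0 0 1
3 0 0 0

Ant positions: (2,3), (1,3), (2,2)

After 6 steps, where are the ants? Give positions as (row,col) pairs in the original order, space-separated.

Step 1: ant0:(2,3)->S->(3,3) | ant1:(1,3)->N->(0,3) | ant2:(2,2)->N->(1,2)
  grid max=4 at (0,3)
Step 2: ant0:(3,3)->N->(2,3) | ant1:(0,3)->S->(1,3) | ant2:(1,2)->N->(0,2)
  grid max=3 at (0,3)
Step 3: ant0:(2,3)->N->(1,3) | ant1:(1,3)->N->(0,3) | ant2:(0,2)->E->(0,3)
  grid max=6 at (0,3)
Step 4: ant0:(1,3)->N->(0,3) | ant1:(0,3)->S->(1,3) | ant2:(0,3)->S->(1,3)
  grid max=7 at (0,3)
Step 5: ant0:(0,3)->S->(1,3) | ant1:(1,3)->N->(0,3) | ant2:(1,3)->N->(0,3)
  grid max=10 at (0,3)
Step 6: ant0:(1,3)->N->(0,3) | ant1:(0,3)->S->(1,3) | ant2:(0,3)->S->(1,3)
  grid max=11 at (0,3)

(0,3) (1,3) (1,3)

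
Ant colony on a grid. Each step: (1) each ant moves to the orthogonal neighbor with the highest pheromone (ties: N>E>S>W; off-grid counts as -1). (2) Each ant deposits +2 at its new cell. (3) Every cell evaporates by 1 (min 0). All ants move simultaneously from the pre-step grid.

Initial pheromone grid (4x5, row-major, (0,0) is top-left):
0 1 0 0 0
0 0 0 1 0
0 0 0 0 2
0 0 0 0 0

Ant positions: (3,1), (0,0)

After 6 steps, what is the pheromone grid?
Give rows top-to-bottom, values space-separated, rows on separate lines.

After step 1: ants at (2,1),(0,1)
  0 2 0 0 0
  0 0 0 0 0
  0 1 0 0 1
  0 0 0 0 0
After step 2: ants at (1,1),(0,2)
  0 1 1 0 0
  0 1 0 0 0
  0 0 0 0 0
  0 0 0 0 0
After step 3: ants at (0,1),(0,1)
  0 4 0 0 0
  0 0 0 0 0
  0 0 0 0 0
  0 0 0 0 0
After step 4: ants at (0,2),(0,2)
  0 3 3 0 0
  0 0 0 0 0
  0 0 0 0 0
  0 0 0 0 0
After step 5: ants at (0,1),(0,1)
  0 6 2 0 0
  0 0 0 0 0
  0 0 0 0 0
  0 0 0 0 0
After step 6: ants at (0,2),(0,2)
  0 5 5 0 0
  0 0 0 0 0
  0 0 0 0 0
  0 0 0 0 0

0 5 5 0 0
0 0 0 0 0
0 0 0 0 0
0 0 0 0 0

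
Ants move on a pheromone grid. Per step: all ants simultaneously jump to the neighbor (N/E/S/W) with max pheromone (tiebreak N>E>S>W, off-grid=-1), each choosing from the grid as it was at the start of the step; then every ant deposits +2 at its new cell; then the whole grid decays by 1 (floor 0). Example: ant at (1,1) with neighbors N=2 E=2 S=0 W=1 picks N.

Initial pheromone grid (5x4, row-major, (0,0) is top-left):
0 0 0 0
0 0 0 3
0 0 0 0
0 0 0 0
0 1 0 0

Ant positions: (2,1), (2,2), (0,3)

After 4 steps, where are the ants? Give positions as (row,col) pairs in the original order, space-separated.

Step 1: ant0:(2,1)->N->(1,1) | ant1:(2,2)->N->(1,2) | ant2:(0,3)->S->(1,3)
  grid max=4 at (1,3)
Step 2: ant0:(1,1)->E->(1,2) | ant1:(1,2)->E->(1,3) | ant2:(1,3)->W->(1,2)
  grid max=5 at (1,3)
Step 3: ant0:(1,2)->E->(1,3) | ant1:(1,3)->W->(1,2) | ant2:(1,2)->E->(1,3)
  grid max=8 at (1,3)
Step 4: ant0:(1,3)->W->(1,2) | ant1:(1,2)->E->(1,3) | ant2:(1,3)->W->(1,2)
  grid max=9 at (1,3)

(1,2) (1,3) (1,2)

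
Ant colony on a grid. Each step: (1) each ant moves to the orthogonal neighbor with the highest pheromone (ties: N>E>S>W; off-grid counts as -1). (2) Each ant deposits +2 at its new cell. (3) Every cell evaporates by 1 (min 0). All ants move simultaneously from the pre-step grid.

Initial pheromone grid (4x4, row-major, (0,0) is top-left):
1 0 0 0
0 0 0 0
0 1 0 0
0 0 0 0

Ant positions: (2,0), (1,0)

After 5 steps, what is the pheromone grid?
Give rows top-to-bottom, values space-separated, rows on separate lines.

After step 1: ants at (2,1),(0,0)
  2 0 0 0
  0 0 0 0
  0 2 0 0
  0 0 0 0
After step 2: ants at (1,1),(0,1)
  1 1 0 0
  0 1 0 0
  0 1 0 0
  0 0 0 0
After step 3: ants at (0,1),(1,1)
  0 2 0 0
  0 2 0 0
  0 0 0 0
  0 0 0 0
After step 4: ants at (1,1),(0,1)
  0 3 0 0
  0 3 0 0
  0 0 0 0
  0 0 0 0
After step 5: ants at (0,1),(1,1)
  0 4 0 0
  0 4 0 0
  0 0 0 0
  0 0 0 0

0 4 0 0
0 4 0 0
0 0 0 0
0 0 0 0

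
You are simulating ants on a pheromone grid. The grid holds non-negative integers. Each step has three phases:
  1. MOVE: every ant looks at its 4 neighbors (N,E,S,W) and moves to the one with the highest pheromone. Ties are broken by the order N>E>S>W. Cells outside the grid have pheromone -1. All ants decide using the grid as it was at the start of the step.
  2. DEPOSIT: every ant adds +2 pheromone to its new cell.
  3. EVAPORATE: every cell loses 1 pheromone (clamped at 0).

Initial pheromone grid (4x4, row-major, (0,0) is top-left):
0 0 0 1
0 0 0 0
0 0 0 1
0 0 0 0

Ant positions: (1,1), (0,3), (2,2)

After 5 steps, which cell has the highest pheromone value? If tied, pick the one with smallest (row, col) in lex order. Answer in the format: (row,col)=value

Step 1: ant0:(1,1)->N->(0,1) | ant1:(0,3)->S->(1,3) | ant2:(2,2)->E->(2,3)
  grid max=2 at (2,3)
Step 2: ant0:(0,1)->E->(0,2) | ant1:(1,3)->S->(2,3) | ant2:(2,3)->N->(1,3)
  grid max=3 at (2,3)
Step 3: ant0:(0,2)->E->(0,3) | ant1:(2,3)->N->(1,3) | ant2:(1,3)->S->(2,3)
  grid max=4 at (2,3)
Step 4: ant0:(0,3)->S->(1,3) | ant1:(1,3)->S->(2,3) | ant2:(2,3)->N->(1,3)
  grid max=6 at (1,3)
Step 5: ant0:(1,3)->S->(2,3) | ant1:(2,3)->N->(1,3) | ant2:(1,3)->S->(2,3)
  grid max=8 at (2,3)
Final grid:
  0 0 0 0
  0 0 0 7
  0 0 0 8
  0 0 0 0
Max pheromone 8 at (2,3)

Answer: (2,3)=8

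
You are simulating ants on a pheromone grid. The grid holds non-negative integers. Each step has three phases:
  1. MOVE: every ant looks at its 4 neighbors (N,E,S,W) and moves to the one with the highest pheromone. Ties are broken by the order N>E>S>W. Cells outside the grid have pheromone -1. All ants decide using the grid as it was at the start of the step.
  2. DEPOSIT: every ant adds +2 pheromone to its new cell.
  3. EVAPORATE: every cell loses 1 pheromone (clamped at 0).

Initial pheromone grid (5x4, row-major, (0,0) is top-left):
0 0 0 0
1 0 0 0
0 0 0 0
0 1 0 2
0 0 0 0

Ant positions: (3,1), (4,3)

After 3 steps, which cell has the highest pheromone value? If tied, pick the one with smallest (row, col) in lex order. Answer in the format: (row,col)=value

Step 1: ant0:(3,1)->N->(2,1) | ant1:(4,3)->N->(3,3)
  grid max=3 at (3,3)
Step 2: ant0:(2,1)->N->(1,1) | ant1:(3,3)->N->(2,3)
  grid max=2 at (3,3)
Step 3: ant0:(1,1)->N->(0,1) | ant1:(2,3)->S->(3,3)
  grid max=3 at (3,3)
Final grid:
  0 1 0 0
  0 0 0 0
  0 0 0 0
  0 0 0 3
  0 0 0 0
Max pheromone 3 at (3,3)

Answer: (3,3)=3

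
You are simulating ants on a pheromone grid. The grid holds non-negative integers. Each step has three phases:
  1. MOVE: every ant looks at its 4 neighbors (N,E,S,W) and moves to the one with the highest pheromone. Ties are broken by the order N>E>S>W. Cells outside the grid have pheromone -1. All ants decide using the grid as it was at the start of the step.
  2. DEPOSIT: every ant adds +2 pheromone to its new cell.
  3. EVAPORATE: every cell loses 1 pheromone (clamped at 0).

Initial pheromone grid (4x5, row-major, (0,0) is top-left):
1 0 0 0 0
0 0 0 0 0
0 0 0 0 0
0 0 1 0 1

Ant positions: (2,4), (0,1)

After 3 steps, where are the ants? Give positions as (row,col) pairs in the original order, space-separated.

Step 1: ant0:(2,4)->S->(3,4) | ant1:(0,1)->W->(0,0)
  grid max=2 at (0,0)
Step 2: ant0:(3,4)->N->(2,4) | ant1:(0,0)->E->(0,1)
  grid max=1 at (0,0)
Step 3: ant0:(2,4)->S->(3,4) | ant1:(0,1)->W->(0,0)
  grid max=2 at (0,0)

(3,4) (0,0)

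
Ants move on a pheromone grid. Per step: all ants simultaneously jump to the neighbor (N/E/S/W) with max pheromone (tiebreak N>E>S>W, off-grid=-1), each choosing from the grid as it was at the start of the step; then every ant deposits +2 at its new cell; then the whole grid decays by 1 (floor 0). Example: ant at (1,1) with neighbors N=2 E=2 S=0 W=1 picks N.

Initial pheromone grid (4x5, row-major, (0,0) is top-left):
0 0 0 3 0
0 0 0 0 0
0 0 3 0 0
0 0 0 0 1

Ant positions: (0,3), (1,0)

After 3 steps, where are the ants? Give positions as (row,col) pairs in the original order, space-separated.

Step 1: ant0:(0,3)->E->(0,4) | ant1:(1,0)->N->(0,0)
  grid max=2 at (0,3)
Step 2: ant0:(0,4)->W->(0,3) | ant1:(0,0)->E->(0,1)
  grid max=3 at (0,3)
Step 3: ant0:(0,3)->E->(0,4) | ant1:(0,1)->E->(0,2)
  grid max=2 at (0,3)

(0,4) (0,2)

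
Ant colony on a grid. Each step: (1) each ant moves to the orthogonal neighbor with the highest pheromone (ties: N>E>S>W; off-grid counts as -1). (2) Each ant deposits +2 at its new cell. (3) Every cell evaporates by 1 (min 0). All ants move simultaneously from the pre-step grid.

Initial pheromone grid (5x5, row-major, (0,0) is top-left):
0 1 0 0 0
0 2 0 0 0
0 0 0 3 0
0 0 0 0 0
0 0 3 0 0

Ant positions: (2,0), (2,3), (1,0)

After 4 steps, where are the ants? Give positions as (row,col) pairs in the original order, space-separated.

Step 1: ant0:(2,0)->N->(1,0) | ant1:(2,3)->N->(1,3) | ant2:(1,0)->E->(1,1)
  grid max=3 at (1,1)
Step 2: ant0:(1,0)->E->(1,1) | ant1:(1,3)->S->(2,3) | ant2:(1,1)->W->(1,0)
  grid max=4 at (1,1)
Step 3: ant0:(1,1)->W->(1,0) | ant1:(2,3)->N->(1,3) | ant2:(1,0)->E->(1,1)
  grid max=5 at (1,1)
Step 4: ant0:(1,0)->E->(1,1) | ant1:(1,3)->S->(2,3) | ant2:(1,1)->W->(1,0)
  grid max=6 at (1,1)

(1,1) (2,3) (1,0)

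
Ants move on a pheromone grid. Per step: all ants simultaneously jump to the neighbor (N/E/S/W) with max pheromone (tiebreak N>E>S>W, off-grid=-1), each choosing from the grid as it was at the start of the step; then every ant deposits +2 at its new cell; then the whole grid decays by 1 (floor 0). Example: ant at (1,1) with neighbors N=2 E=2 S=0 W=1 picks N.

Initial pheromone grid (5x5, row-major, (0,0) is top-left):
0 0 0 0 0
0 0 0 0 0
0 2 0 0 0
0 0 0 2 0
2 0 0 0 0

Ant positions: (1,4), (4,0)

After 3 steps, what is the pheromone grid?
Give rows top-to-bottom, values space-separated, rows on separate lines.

After step 1: ants at (0,4),(3,0)
  0 0 0 0 1
  0 0 0 0 0
  0 1 0 0 0
  1 0 0 1 0
  1 0 0 0 0
After step 2: ants at (1,4),(4,0)
  0 0 0 0 0
  0 0 0 0 1
  0 0 0 0 0
  0 0 0 0 0
  2 0 0 0 0
After step 3: ants at (0,4),(3,0)
  0 0 0 0 1
  0 0 0 0 0
  0 0 0 0 0
  1 0 0 0 0
  1 0 0 0 0

0 0 0 0 1
0 0 0 0 0
0 0 0 0 0
1 0 0 0 0
1 0 0 0 0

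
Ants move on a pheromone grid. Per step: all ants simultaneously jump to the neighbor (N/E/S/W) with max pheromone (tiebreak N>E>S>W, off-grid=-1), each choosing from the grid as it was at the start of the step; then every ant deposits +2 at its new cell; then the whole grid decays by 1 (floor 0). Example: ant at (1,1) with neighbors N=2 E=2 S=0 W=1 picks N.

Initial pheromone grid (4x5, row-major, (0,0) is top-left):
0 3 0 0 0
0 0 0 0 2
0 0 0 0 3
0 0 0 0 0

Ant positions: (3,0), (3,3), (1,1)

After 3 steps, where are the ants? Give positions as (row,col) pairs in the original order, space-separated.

Step 1: ant0:(3,0)->N->(2,0) | ant1:(3,3)->N->(2,3) | ant2:(1,1)->N->(0,1)
  grid max=4 at (0,1)
Step 2: ant0:(2,0)->N->(1,0) | ant1:(2,3)->E->(2,4) | ant2:(0,1)->E->(0,2)
  grid max=3 at (0,1)
Step 3: ant0:(1,0)->N->(0,0) | ant1:(2,4)->N->(1,4) | ant2:(0,2)->W->(0,1)
  grid max=4 at (0,1)

(0,0) (1,4) (0,1)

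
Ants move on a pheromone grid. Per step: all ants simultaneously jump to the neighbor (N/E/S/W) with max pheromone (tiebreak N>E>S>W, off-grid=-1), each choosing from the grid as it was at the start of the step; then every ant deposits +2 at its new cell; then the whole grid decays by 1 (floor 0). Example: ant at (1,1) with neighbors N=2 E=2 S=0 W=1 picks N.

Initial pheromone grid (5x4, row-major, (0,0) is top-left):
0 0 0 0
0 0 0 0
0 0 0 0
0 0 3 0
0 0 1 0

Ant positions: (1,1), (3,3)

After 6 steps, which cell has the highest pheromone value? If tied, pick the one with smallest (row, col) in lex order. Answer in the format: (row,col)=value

Answer: (3,2)=3

Derivation:
Step 1: ant0:(1,1)->N->(0,1) | ant1:(3,3)->W->(3,2)
  grid max=4 at (3,2)
Step 2: ant0:(0,1)->E->(0,2) | ant1:(3,2)->N->(2,2)
  grid max=3 at (3,2)
Step 3: ant0:(0,2)->E->(0,3) | ant1:(2,2)->S->(3,2)
  grid max=4 at (3,2)
Step 4: ant0:(0,3)->S->(1,3) | ant1:(3,2)->N->(2,2)
  grid max=3 at (3,2)
Step 5: ant0:(1,3)->N->(0,3) | ant1:(2,2)->S->(3,2)
  grid max=4 at (3,2)
Step 6: ant0:(0,3)->S->(1,3) | ant1:(3,2)->N->(2,2)
  grid max=3 at (3,2)
Final grid:
  0 0 0 0
  0 0 0 1
  0 0 1 0
  0 0 3 0
  0 0 0 0
Max pheromone 3 at (3,2)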